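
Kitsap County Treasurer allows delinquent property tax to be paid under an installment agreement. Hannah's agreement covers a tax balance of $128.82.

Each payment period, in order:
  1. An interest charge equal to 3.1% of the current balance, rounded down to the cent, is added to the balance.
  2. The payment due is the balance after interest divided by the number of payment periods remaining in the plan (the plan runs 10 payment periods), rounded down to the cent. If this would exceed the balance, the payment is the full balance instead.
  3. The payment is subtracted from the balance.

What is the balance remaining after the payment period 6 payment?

Payment period 1: $128.82 +$3.99 interest = $132.81; pay $13.28 → $119.53
Payment period 2: $119.53 +$3.70 interest = $123.23; pay $13.69 → $109.54
Payment period 3: $109.54 +$3.39 interest = $112.93; pay $14.11 → $98.82
Payment period 4: $98.82 +$3.06 interest = $101.88; pay $14.55 → $87.33
Payment period 5: $87.33 +$2.70 interest = $90.03; pay $15.00 → $75.03
Payment period 6: $75.03 +$2.32 interest = $77.35; pay $15.47 → $61.88

$61.88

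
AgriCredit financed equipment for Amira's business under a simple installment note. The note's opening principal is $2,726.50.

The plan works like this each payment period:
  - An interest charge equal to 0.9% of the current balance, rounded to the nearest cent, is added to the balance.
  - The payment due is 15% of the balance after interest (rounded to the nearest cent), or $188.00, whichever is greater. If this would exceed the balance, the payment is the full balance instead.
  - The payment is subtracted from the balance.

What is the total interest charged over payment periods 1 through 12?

# | Opening | Interest | Payment | End bal
1 | $2,726.50 | $24.54 | $412.66 | $2,338.38
2 | $2,338.38 | $21.05 | $353.91 | $2,005.52
3 | $2,005.52 | $18.05 | $303.54 | $1,720.03
4 | $1,720.03 | $15.48 | $260.33 | $1,475.18
5 | $1,475.18 | $13.28 | $223.27 | $1,265.19
6 | $1,265.19 | $11.39 | $191.49 | $1,085.09
7 | $1,085.09 | $9.77 | $188.00 | $906.86
8 | $906.86 | $8.16 | $188.00 | $727.02
9 | $727.02 | $6.54 | $188.00 | $545.56
10 | $545.56 | $4.91 | $188.00 | $362.47
11 | $362.47 | $3.26 | $188.00 | $177.73
12 | $177.73 | $1.60 | $179.33 | $0.00
Total interest: $24.54 + $21.05 + $18.05 + $15.48 + $13.28 + $11.39 + $9.77 + $8.16 + $6.54 + $4.91 + $3.26 + $1.60 = $138.03

$138.03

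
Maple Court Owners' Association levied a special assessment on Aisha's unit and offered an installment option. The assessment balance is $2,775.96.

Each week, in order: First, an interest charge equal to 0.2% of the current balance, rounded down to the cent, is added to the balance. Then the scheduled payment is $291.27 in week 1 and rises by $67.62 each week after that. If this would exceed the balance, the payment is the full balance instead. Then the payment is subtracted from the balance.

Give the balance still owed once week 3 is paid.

Week 1: opening $2,775.96; interest $5.55 → $2,781.51; payment $291.27; balance $2,490.24
Week 2: opening $2,490.24; interest $4.98 → $2,495.22; payment $358.89; balance $2,136.33
Week 3: opening $2,136.33; interest $4.27 → $2,140.60; payment $426.51; balance $1,714.09

$1,714.09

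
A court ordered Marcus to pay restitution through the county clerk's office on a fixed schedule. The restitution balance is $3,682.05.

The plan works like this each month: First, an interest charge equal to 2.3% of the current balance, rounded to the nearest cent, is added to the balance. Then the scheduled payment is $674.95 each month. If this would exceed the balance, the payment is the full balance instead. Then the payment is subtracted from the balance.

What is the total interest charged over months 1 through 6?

$298.13

Month 1: $3,682.05 +$84.69 interest = $3,766.74; pay $674.95 → $3,091.79
Month 2: $3,091.79 +$71.11 interest = $3,162.90; pay $674.95 → $2,487.95
Month 3: $2,487.95 +$57.22 interest = $2,545.17; pay $674.95 → $1,870.22
Month 4: $1,870.22 +$43.02 interest = $1,913.24; pay $674.95 → $1,238.29
Month 5: $1,238.29 +$28.48 interest = $1,266.77; pay $674.95 → $591.82
Month 6: $591.82 +$13.61 interest = $605.43; pay $605.43 → $0.00
Total interest: $84.69 + $71.11 + $57.22 + $43.02 + $28.48 + $13.61 = $298.13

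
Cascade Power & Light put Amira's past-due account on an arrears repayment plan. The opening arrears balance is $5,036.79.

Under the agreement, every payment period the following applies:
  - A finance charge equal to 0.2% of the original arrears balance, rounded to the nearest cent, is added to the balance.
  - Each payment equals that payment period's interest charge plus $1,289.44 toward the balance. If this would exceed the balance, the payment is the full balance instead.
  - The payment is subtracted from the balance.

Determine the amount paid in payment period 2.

$1,299.51

Payment period 1: opening $5,036.79; interest $10.07 → $5,046.86; payment $1,299.51; balance $3,747.35
Payment period 2: opening $3,747.35; interest $10.07 → $3,757.42; payment $1,299.51; balance $2,457.91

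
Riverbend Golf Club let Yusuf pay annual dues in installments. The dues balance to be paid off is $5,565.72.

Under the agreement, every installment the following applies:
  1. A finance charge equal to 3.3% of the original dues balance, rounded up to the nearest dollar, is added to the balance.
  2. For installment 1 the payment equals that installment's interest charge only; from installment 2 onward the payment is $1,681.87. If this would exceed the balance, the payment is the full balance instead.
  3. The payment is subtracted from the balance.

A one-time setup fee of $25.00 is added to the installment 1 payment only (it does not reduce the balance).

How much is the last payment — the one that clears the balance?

Installment 1: $5,565.72 +$184.00 interest = $5,749.72; pay $184.00 (+ $25.00 fee) → $5,565.72
Installment 2: $5,565.72 +$184.00 interest = $5,749.72; pay $1,681.87 → $4,067.85
Installment 3: $4,067.85 +$184.00 interest = $4,251.85; pay $1,681.87 → $2,569.98
Installment 4: $2,569.98 +$184.00 interest = $2,753.98; pay $1,681.87 → $1,072.11
Installment 5: $1,072.11 +$184.00 interest = $1,256.11; pay $1,256.11 → $0.00

$1,256.11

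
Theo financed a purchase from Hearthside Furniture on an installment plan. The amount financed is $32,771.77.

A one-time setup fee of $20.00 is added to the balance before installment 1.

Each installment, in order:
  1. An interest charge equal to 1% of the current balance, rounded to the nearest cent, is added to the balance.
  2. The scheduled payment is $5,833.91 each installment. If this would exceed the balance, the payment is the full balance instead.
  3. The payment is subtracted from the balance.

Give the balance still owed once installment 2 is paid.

Installment 1: opening $32,791.77; interest $327.92 → $33,119.69; payment $5,833.91; balance $27,285.78
Installment 2: opening $27,285.78; interest $272.86 → $27,558.64; payment $5,833.91; balance $21,724.73

$21,724.73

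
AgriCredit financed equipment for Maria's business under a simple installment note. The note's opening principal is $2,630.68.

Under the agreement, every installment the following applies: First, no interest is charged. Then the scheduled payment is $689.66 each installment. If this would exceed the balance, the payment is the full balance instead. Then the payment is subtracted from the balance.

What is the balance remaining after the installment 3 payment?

$561.70

Installment 1: $2,630.68 − $689.66 → $1,941.02
Installment 2: $1,941.02 − $689.66 → $1,251.36
Installment 3: $1,251.36 − $689.66 → $561.70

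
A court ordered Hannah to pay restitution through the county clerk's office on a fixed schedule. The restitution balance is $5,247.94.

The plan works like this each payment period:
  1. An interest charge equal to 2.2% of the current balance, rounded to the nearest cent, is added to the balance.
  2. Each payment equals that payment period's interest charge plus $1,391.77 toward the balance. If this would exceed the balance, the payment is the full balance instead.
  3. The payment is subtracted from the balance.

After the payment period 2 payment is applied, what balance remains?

Payment period 1: $5,247.94 +$115.45 interest = $5,363.39; pay $1,507.22 → $3,856.17
Payment period 2: $3,856.17 +$84.84 interest = $3,941.01; pay $1,476.61 → $2,464.40

$2,464.40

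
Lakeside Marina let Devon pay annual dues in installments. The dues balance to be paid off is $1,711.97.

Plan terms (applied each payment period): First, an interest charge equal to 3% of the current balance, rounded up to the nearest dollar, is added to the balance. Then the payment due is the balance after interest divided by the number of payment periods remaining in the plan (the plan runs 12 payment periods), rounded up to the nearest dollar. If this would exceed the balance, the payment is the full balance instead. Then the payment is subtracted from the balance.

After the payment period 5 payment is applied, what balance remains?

Payment period 1: $1,711.97 +$52.00 interest = $1,763.97; pay $147.00 → $1,616.97
Payment period 2: $1,616.97 +$49.00 interest = $1,665.97; pay $152.00 → $1,513.97
Payment period 3: $1,513.97 +$46.00 interest = $1,559.97; pay $156.00 → $1,403.97
Payment period 4: $1,403.97 +$43.00 interest = $1,446.97; pay $161.00 → $1,285.97
Payment period 5: $1,285.97 +$39.00 interest = $1,324.97; pay $166.00 → $1,158.97

$1,158.97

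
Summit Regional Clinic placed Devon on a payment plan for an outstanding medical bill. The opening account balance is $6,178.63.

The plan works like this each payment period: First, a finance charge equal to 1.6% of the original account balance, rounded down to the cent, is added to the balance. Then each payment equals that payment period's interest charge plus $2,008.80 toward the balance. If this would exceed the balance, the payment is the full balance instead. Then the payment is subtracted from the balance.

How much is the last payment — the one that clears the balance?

$251.08

Payment period 1: opening $6,178.63; interest $98.85 → $6,277.48; payment $2,107.65; balance $4,169.83
Payment period 2: opening $4,169.83; interest $98.85 → $4,268.68; payment $2,107.65; balance $2,161.03
Payment period 3: opening $2,161.03; interest $98.85 → $2,259.88; payment $2,107.65; balance $152.23
Payment period 4: opening $152.23; interest $98.85 → $251.08; payment $251.08; balance $0.00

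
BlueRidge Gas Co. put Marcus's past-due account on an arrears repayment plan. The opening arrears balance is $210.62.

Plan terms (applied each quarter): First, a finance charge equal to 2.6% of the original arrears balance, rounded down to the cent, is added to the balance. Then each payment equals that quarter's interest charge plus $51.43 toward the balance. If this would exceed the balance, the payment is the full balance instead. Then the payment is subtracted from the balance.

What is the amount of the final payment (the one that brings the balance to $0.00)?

$10.37

Quarter 1: opening $210.62; interest $5.47 → $216.09; payment $56.90; balance $159.19
Quarter 2: opening $159.19; interest $5.47 → $164.66; payment $56.90; balance $107.76
Quarter 3: opening $107.76; interest $5.47 → $113.23; payment $56.90; balance $56.33
Quarter 4: opening $56.33; interest $5.47 → $61.80; payment $56.90; balance $4.90
Quarter 5: opening $4.90; interest $5.47 → $10.37; payment $10.37; balance $0.00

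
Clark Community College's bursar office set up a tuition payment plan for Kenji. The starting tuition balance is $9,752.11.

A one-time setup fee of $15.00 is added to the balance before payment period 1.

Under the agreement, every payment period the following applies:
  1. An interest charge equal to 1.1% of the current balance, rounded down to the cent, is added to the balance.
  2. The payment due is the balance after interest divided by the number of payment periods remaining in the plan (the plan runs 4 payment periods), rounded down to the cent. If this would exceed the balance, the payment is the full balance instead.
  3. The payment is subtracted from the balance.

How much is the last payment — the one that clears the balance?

Payment period 1: opening $9,767.11; interest $107.43 → $9,874.54; payment $2,468.63; balance $7,405.91
Payment period 2: opening $7,405.91; interest $81.46 → $7,487.37; payment $2,495.79; balance $4,991.58
Payment period 3: opening $4,991.58; interest $54.90 → $5,046.48; payment $2,523.24; balance $2,523.24
Payment period 4: opening $2,523.24; interest $27.75 → $2,550.99; payment $2,550.99; balance $0.00

$2,550.99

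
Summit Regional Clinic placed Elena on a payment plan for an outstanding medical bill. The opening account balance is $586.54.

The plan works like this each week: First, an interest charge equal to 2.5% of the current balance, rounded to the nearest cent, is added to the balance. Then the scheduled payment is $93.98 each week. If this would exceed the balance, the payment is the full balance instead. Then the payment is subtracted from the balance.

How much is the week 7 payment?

# | Opening | Interest | Payment | End bal
1 | $586.54 | $14.66 | $93.98 | $507.22
2 | $507.22 | $12.68 | $93.98 | $425.92
3 | $425.92 | $10.65 | $93.98 | $342.59
4 | $342.59 | $8.56 | $93.98 | $257.17
5 | $257.17 | $6.43 | $93.98 | $169.62
6 | $169.62 | $4.24 | $93.98 | $79.88
7 | $79.88 | $2.00 | $81.88 | $0.00

$81.88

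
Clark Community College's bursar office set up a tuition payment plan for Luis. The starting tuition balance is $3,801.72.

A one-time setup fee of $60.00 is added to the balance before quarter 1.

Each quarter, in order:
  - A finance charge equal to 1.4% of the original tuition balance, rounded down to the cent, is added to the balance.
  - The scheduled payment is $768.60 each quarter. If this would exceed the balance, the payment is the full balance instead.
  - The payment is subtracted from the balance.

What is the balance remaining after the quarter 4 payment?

$1,000.20

Quarter 1: opening $3,861.72; interest $53.22 → $3,914.94; payment $768.60; balance $3,146.34
Quarter 2: opening $3,146.34; interest $53.22 → $3,199.56; payment $768.60; balance $2,430.96
Quarter 3: opening $2,430.96; interest $53.22 → $2,484.18; payment $768.60; balance $1,715.58
Quarter 4: opening $1,715.58; interest $53.22 → $1,768.80; payment $768.60; balance $1,000.20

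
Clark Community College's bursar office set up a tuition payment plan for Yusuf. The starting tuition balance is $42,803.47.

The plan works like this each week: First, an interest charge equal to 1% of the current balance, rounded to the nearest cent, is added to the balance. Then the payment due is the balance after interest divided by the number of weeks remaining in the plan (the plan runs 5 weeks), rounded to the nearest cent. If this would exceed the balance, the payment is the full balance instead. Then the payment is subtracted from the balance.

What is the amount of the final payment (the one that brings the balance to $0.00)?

Week 1: opening $42,803.47; interest $428.03 → $43,231.50; payment $8,646.30; balance $34,585.20
Week 2: opening $34,585.20; interest $345.85 → $34,931.05; payment $8,732.76; balance $26,198.29
Week 3: opening $26,198.29; interest $261.98 → $26,460.27; payment $8,820.09; balance $17,640.18
Week 4: opening $17,640.18; interest $176.40 → $17,816.58; payment $8,908.29; balance $8,908.29
Week 5: opening $8,908.29; interest $89.08 → $8,997.37; payment $8,997.37; balance $0.00

$8,997.37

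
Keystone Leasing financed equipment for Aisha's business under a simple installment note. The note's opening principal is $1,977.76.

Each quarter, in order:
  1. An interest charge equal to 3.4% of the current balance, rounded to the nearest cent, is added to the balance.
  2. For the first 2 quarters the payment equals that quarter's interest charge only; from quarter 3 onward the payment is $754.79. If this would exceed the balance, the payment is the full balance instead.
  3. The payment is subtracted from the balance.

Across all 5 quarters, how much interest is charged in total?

Quarter 1: opening $1,977.76; interest $67.24 → $2,045.00; payment $67.24; balance $1,977.76
Quarter 2: opening $1,977.76; interest $67.24 → $2,045.00; payment $67.24; balance $1,977.76
Quarter 3: opening $1,977.76; interest $67.24 → $2,045.00; payment $754.79; balance $1,290.21
Quarter 4: opening $1,290.21; interest $43.87 → $1,334.08; payment $754.79; balance $579.29
Quarter 5: opening $579.29; interest $19.70 → $598.99; payment $598.99; balance $0.00
Total interest: $67.24 + $67.24 + $67.24 + $43.87 + $19.70 = $265.29

$265.29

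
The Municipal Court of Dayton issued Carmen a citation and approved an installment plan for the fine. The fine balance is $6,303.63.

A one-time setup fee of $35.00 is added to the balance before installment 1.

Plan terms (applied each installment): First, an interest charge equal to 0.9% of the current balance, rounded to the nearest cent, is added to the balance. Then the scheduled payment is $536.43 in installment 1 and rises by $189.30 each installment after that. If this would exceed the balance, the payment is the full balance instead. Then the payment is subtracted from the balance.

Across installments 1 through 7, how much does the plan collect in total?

Installment 1: $6,338.63 +$57.05 interest = $6,395.68; pay $536.43 → $5,859.25
Installment 2: $5,859.25 +$52.73 interest = $5,911.98; pay $725.73 → $5,186.25
Installment 3: $5,186.25 +$46.68 interest = $5,232.93; pay $915.03 → $4,317.90
Installment 4: $4,317.90 +$38.86 interest = $4,356.76; pay $1,104.33 → $3,252.43
Installment 5: $3,252.43 +$29.27 interest = $3,281.70; pay $1,293.63 → $1,988.07
Installment 6: $1,988.07 +$17.89 interest = $2,005.96; pay $1,482.93 → $523.03
Installment 7: $523.03 +$4.71 interest = $527.74; pay $527.74 → $0.00
Total paid: $6,585.82

$6,585.82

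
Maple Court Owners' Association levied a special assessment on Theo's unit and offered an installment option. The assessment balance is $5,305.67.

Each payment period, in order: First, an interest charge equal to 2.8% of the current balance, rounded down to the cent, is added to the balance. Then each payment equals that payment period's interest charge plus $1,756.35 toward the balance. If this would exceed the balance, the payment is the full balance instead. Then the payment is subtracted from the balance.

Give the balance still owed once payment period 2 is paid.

$1,792.97

Payment period 1: opening $5,305.67; interest $148.55 → $5,454.22; payment $1,904.90; balance $3,549.32
Payment period 2: opening $3,549.32; interest $99.38 → $3,648.70; payment $1,855.73; balance $1,792.97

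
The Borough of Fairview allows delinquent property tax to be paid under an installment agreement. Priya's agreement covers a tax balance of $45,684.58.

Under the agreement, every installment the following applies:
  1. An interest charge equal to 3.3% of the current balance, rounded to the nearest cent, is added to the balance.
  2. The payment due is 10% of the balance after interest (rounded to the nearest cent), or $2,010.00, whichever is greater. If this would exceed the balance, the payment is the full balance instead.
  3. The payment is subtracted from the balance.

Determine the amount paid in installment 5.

$3,525.67

# | Opening | Interest | Payment | End bal
1 | $45,684.58 | $1,507.59 | $4,719.22 | $42,472.95
2 | $42,472.95 | $1,401.61 | $4,387.46 | $39,487.10
3 | $39,487.10 | $1,303.07 | $4,079.02 | $36,711.15
4 | $36,711.15 | $1,211.47 | $3,792.26 | $34,130.36
5 | $34,130.36 | $1,126.30 | $3,525.67 | $31,730.99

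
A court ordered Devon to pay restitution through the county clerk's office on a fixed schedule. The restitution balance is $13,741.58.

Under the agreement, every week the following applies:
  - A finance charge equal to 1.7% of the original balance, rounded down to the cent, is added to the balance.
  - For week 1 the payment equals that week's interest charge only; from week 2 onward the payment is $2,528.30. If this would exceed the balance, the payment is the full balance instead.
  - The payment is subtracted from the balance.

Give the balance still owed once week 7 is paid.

Week 1: opening $13,741.58; interest $233.60 → $13,975.18; payment $233.60; balance $13,741.58
Week 2: opening $13,741.58; interest $233.60 → $13,975.18; payment $2,528.30; balance $11,446.88
Week 3: opening $11,446.88; interest $233.60 → $11,680.48; payment $2,528.30; balance $9,152.18
Week 4: opening $9,152.18; interest $233.60 → $9,385.78; payment $2,528.30; balance $6,857.48
Week 5: opening $6,857.48; interest $233.60 → $7,091.08; payment $2,528.30; balance $4,562.78
Week 6: opening $4,562.78; interest $233.60 → $4,796.38; payment $2,528.30; balance $2,268.08
Week 7: opening $2,268.08; interest $233.60 → $2,501.68; payment $2,501.68; balance $0.00

$0.00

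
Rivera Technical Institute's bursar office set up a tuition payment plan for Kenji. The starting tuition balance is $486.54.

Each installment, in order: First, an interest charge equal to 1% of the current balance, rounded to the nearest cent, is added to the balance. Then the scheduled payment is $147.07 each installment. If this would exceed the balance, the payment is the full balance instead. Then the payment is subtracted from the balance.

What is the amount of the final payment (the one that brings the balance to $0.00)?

Installment 1: opening $486.54; interest $4.87 → $491.41; payment $147.07; balance $344.34
Installment 2: opening $344.34; interest $3.44 → $347.78; payment $147.07; balance $200.71
Installment 3: opening $200.71; interest $2.01 → $202.72; payment $147.07; balance $55.65
Installment 4: opening $55.65; interest $0.56 → $56.21; payment $56.21; balance $0.00

$56.21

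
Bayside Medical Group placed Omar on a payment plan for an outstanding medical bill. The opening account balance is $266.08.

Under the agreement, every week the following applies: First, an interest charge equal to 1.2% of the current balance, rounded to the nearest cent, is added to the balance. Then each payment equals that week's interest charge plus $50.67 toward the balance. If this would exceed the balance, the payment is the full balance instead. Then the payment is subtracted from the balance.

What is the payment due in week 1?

$53.86

# | Opening | Interest | Payment | End bal
1 | $266.08 | $3.19 | $53.86 | $215.41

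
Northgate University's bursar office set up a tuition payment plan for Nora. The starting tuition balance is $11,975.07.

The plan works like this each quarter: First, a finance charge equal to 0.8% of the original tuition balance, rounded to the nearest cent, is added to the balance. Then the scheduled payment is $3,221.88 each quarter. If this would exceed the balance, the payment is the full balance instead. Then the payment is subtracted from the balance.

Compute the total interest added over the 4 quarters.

Quarter 1: opening $11,975.07; interest $95.80 → $12,070.87; payment $3,221.88; balance $8,848.99
Quarter 2: opening $8,848.99; interest $95.80 → $8,944.79; payment $3,221.88; balance $5,722.91
Quarter 3: opening $5,722.91; interest $95.80 → $5,818.71; payment $3,221.88; balance $2,596.83
Quarter 4: opening $2,596.83; interest $95.80 → $2,692.63; payment $2,692.63; balance $0.00
Total interest: $95.80 + $95.80 + $95.80 + $95.80 = $383.20

$383.20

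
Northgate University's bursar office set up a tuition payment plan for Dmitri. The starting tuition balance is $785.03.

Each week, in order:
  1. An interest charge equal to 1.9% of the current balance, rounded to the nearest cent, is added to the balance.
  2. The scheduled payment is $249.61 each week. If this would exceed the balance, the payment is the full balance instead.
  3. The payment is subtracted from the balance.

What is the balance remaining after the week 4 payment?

$0.00

Week 1: $785.03 +$14.92 interest = $799.95; pay $249.61 → $550.34
Week 2: $550.34 +$10.46 interest = $560.80; pay $249.61 → $311.19
Week 3: $311.19 +$5.91 interest = $317.10; pay $249.61 → $67.49
Week 4: $67.49 +$1.28 interest = $68.77; pay $68.77 → $0.00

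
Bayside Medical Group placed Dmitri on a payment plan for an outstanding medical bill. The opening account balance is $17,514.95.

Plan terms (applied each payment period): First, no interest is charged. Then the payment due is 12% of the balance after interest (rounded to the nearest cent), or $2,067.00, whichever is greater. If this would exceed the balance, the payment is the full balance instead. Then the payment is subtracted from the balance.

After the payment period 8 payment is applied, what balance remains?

$944.16

Payment period 1: opening $17,514.95; payment $2,101.79; balance $15,413.16
Payment period 2: opening $15,413.16; payment $2,067.00; balance $13,346.16
Payment period 3: opening $13,346.16; payment $2,067.00; balance $11,279.16
Payment period 4: opening $11,279.16; payment $2,067.00; balance $9,212.16
Payment period 5: opening $9,212.16; payment $2,067.00; balance $7,145.16
Payment period 6: opening $7,145.16; payment $2,067.00; balance $5,078.16
Payment period 7: opening $5,078.16; payment $2,067.00; balance $3,011.16
Payment period 8: opening $3,011.16; payment $2,067.00; balance $944.16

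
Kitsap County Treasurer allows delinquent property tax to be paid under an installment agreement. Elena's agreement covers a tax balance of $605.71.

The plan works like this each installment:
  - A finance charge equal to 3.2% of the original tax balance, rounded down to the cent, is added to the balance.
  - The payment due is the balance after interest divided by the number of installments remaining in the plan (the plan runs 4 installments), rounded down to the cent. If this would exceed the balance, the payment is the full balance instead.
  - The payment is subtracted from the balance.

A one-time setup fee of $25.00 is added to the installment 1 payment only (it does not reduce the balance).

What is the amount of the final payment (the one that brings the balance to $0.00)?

# | Opening | Interest | Payment | Fee | End bal
1 | $605.71 | $19.38 | $156.27 | $25.00 | $468.82
2 | $468.82 | $19.38 | $162.73 | — | $325.47
3 | $325.47 | $19.38 | $172.42 | — | $172.43
4 | $172.43 | $19.38 | $191.81 | — | $0.00

$191.81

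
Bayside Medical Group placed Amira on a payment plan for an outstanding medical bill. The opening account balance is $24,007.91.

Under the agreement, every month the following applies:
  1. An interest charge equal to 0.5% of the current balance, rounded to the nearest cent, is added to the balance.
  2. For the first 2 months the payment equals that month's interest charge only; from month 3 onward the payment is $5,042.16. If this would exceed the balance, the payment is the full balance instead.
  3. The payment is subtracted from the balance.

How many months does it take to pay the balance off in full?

Month 1: opening $24,007.91; interest $120.04 → $24,127.95; payment $120.04; balance $24,007.91
Month 2: opening $24,007.91; interest $120.04 → $24,127.95; payment $120.04; balance $24,007.91
Month 3: opening $24,007.91; interest $120.04 → $24,127.95; payment $5,042.16; balance $19,085.79
Month 4: opening $19,085.79; interest $95.43 → $19,181.22; payment $5,042.16; balance $14,139.06
Month 5: opening $14,139.06; interest $70.70 → $14,209.76; payment $5,042.16; balance $9,167.60
Month 6: opening $9,167.60; interest $45.84 → $9,213.44; payment $5,042.16; balance $4,171.28
Month 7: opening $4,171.28; interest $20.86 → $4,192.14; payment $4,192.14; balance $0.00
Balance reaches $0.00 in month 7.

7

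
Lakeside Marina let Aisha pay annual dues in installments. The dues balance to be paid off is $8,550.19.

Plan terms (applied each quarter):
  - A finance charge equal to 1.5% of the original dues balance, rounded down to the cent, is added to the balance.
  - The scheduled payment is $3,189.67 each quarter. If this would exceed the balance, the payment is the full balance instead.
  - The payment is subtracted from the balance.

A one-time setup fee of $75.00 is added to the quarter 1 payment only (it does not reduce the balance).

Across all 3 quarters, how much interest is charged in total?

Quarter 1: opening $8,550.19; interest $128.25 → $8,678.44; payment $3,189.67 (+ $75.00 fee); balance $5,488.77
Quarter 2: opening $5,488.77; interest $128.25 → $5,617.02; payment $3,189.67; balance $2,427.35
Quarter 3: opening $2,427.35; interest $128.25 → $2,555.60; payment $2,555.60; balance $0.00
Total interest: $128.25 + $128.25 + $128.25 = $384.75

$384.75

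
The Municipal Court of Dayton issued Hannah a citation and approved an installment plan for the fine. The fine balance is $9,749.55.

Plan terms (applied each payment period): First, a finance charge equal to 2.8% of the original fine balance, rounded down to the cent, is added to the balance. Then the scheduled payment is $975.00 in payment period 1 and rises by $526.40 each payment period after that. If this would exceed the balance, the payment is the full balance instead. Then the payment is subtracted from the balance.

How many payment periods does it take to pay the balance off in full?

# | Opening | Interest | Payment | End bal
1 | $9,749.55 | $272.98 | $975.00 | $9,047.53
2 | $9,047.53 | $272.98 | $1,501.40 | $7,819.11
3 | $7,819.11 | $272.98 | $2,027.80 | $6,064.29
4 | $6,064.29 | $272.98 | $2,554.20 | $3,783.07
5 | $3,783.07 | $272.98 | $3,080.60 | $975.45
6 | $975.45 | $272.98 | $1,248.43 | $0.00
Balance reaches $0.00 in payment period 6.

6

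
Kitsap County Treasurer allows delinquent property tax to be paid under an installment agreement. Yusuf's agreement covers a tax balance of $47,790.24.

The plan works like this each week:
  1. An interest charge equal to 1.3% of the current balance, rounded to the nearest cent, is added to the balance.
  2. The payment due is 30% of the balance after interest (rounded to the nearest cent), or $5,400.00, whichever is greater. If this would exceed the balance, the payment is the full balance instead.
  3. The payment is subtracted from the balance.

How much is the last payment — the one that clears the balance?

Week 1: opening $47,790.24; interest $621.27 → $48,411.51; payment $14,523.45; balance $33,888.06
Week 2: opening $33,888.06; interest $440.54 → $34,328.60; payment $10,298.58; balance $24,030.02
Week 3: opening $24,030.02; interest $312.39 → $24,342.41; payment $7,302.72; balance $17,039.69
Week 4: opening $17,039.69; interest $221.52 → $17,261.21; payment $5,400.00; balance $11,861.21
Week 5: opening $11,861.21; interest $154.20 → $12,015.41; payment $5,400.00; balance $6,615.41
Week 6: opening $6,615.41; interest $86.00 → $6,701.41; payment $5,400.00; balance $1,301.41
Week 7: opening $1,301.41; interest $16.92 → $1,318.33; payment $1,318.33; balance $0.00

$1,318.33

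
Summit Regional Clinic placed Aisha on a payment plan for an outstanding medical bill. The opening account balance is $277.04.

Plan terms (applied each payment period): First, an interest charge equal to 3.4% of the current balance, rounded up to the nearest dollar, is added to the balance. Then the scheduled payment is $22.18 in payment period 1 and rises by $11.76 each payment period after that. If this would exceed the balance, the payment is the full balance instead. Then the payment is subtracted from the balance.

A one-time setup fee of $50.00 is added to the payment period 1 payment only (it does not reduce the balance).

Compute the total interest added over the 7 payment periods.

$47.00

Payment period 1: opening $277.04; interest $10.00 → $287.04; payment $22.18 (+ $50.00 fee); balance $264.86
Payment period 2: opening $264.86; interest $10.00 → $274.86; payment $33.94; balance $240.92
Payment period 3: opening $240.92; interest $9.00 → $249.92; payment $45.70; balance $204.22
Payment period 4: opening $204.22; interest $7.00 → $211.22; payment $57.46; balance $153.76
Payment period 5: opening $153.76; interest $6.00 → $159.76; payment $69.22; balance $90.54
Payment period 6: opening $90.54; interest $4.00 → $94.54; payment $80.98; balance $13.56
Payment period 7: opening $13.56; interest $1.00 → $14.56; payment $14.56; balance $0.00
Total interest: $10.00 + $10.00 + $9.00 + $7.00 + $6.00 + $4.00 + $1.00 = $47.00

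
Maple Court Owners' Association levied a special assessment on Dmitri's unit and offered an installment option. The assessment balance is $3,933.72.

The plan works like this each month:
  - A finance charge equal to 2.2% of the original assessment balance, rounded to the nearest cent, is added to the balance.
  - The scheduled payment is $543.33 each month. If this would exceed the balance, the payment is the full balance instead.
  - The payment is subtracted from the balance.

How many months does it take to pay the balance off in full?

9

Month 1: $3,933.72 +$86.54 interest = $4,020.26; pay $543.33 → $3,476.93
Month 2: $3,476.93 +$86.54 interest = $3,563.47; pay $543.33 → $3,020.14
Month 3: $3,020.14 +$86.54 interest = $3,106.68; pay $543.33 → $2,563.35
Month 4: $2,563.35 +$86.54 interest = $2,649.89; pay $543.33 → $2,106.56
Month 5: $2,106.56 +$86.54 interest = $2,193.10; pay $543.33 → $1,649.77
Month 6: $1,649.77 +$86.54 interest = $1,736.31; pay $543.33 → $1,192.98
Month 7: $1,192.98 +$86.54 interest = $1,279.52; pay $543.33 → $736.19
Month 8: $736.19 +$86.54 interest = $822.73; pay $543.33 → $279.40
Month 9: $279.40 +$86.54 interest = $365.94; pay $365.94 → $0.00
Balance reaches $0.00 in month 9.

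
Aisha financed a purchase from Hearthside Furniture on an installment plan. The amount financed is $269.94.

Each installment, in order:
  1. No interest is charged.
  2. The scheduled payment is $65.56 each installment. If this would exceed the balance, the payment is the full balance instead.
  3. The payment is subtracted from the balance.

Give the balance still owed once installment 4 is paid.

Installment 1: opening $269.94; payment $65.56; balance $204.38
Installment 2: opening $204.38; payment $65.56; balance $138.82
Installment 3: opening $138.82; payment $65.56; balance $73.26
Installment 4: opening $73.26; payment $65.56; balance $7.70

$7.70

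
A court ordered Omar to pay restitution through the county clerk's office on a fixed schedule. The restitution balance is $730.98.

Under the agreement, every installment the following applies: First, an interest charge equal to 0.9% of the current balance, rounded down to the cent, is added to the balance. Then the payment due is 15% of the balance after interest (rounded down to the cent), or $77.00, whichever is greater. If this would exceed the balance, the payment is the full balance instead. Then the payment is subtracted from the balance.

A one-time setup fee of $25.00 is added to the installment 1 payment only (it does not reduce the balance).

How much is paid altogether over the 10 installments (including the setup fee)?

Installment 1: opening $730.98; interest $6.57 → $737.55; payment $110.63 (+ $25.00 fee); balance $626.92
Installment 2: opening $626.92; interest $5.64 → $632.56; payment $94.88; balance $537.68
Installment 3: opening $537.68; interest $4.83 → $542.51; payment $81.37; balance $461.14
Installment 4: opening $461.14; interest $4.15 → $465.29; payment $77.00; balance $388.29
Installment 5: opening $388.29; interest $3.49 → $391.78; payment $77.00; balance $314.78
Installment 6: opening $314.78; interest $2.83 → $317.61; payment $77.00; balance $240.61
Installment 7: opening $240.61; interest $2.16 → $242.77; payment $77.00; balance $165.77
Installment 8: opening $165.77; interest $1.49 → $167.26; payment $77.00; balance $90.26
Installment 9: opening $90.26; interest $0.81 → $91.07; payment $77.00; balance $14.07
Installment 10: opening $14.07; interest $0.12 → $14.19; payment $14.19; balance $0.00
Total paid: $788.07

$788.07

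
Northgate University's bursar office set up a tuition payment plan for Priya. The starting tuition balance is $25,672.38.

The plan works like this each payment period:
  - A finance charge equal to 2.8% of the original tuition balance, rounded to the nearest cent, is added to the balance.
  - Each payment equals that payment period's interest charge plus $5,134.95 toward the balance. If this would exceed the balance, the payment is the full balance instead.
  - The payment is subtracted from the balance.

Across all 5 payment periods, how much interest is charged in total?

$3,594.15

# | Opening | Interest | Payment | End bal
1 | $25,672.38 | $718.83 | $5,853.78 | $20,537.43
2 | $20,537.43 | $718.83 | $5,853.78 | $15,402.48
3 | $15,402.48 | $718.83 | $5,853.78 | $10,267.53
4 | $10,267.53 | $718.83 | $5,853.78 | $5,132.58
5 | $5,132.58 | $718.83 | $5,851.41 | $0.00
Total interest: $718.83 + $718.83 + $718.83 + $718.83 + $718.83 = $3,594.15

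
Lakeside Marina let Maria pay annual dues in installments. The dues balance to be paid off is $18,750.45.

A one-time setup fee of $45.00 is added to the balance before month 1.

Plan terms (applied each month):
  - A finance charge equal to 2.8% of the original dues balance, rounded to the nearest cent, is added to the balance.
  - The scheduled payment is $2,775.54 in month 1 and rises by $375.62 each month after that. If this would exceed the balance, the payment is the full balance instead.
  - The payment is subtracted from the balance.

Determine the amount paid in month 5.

Month 1: $18,795.45 +$525.01 interest = $19,320.46; pay $2,775.54 → $16,544.92
Month 2: $16,544.92 +$525.01 interest = $17,069.93; pay $3,151.16 → $13,918.77
Month 3: $13,918.77 +$525.01 interest = $14,443.78; pay $3,526.78 → $10,917.00
Month 4: $10,917.00 +$525.01 interest = $11,442.01; pay $3,902.40 → $7,539.61
Month 5: $7,539.61 +$525.01 interest = $8,064.62; pay $4,278.02 → $3,786.60

$4,278.02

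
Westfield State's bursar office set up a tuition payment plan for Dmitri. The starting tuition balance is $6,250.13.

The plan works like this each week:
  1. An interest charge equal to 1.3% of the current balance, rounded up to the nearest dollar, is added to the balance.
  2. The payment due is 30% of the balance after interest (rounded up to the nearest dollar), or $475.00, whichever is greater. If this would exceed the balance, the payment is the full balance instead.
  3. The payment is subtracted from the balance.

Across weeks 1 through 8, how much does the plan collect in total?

# | Opening | Interest | Payment | End bal
1 | $6,250.13 | $82.00 | $1,900.00 | $4,432.13
2 | $4,432.13 | $58.00 | $1,348.00 | $3,142.13
3 | $3,142.13 | $41.00 | $955.00 | $2,228.13
4 | $2,228.13 | $29.00 | $678.00 | $1,579.13
5 | $1,579.13 | $21.00 | $481.00 | $1,119.13
6 | $1,119.13 | $15.00 | $475.00 | $659.13
7 | $659.13 | $9.00 | $475.00 | $193.13
8 | $193.13 | $3.00 | $196.13 | $0.00
Total paid: $6,508.13

$6,508.13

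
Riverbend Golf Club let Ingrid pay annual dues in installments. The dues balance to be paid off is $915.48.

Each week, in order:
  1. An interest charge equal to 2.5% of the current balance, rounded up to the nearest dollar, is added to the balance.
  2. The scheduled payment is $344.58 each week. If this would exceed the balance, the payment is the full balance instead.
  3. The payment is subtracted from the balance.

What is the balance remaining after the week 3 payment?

# | Opening | Interest | Payment | End bal
1 | $915.48 | $23.00 | $344.58 | $593.90
2 | $593.90 | $15.00 | $344.58 | $264.32
3 | $264.32 | $7.00 | $271.32 | $0.00

$0.00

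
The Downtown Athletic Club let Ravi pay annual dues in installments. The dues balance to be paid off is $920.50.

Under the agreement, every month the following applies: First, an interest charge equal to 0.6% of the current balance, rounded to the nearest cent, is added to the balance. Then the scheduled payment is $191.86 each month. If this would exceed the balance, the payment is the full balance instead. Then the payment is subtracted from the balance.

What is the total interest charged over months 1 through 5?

Month 1: $920.50 +$5.52 interest = $926.02; pay $191.86 → $734.16
Month 2: $734.16 +$4.40 interest = $738.56; pay $191.86 → $546.70
Month 3: $546.70 +$3.28 interest = $549.98; pay $191.86 → $358.12
Month 4: $358.12 +$2.15 interest = $360.27; pay $191.86 → $168.41
Month 5: $168.41 +$1.01 interest = $169.42; pay $169.42 → $0.00
Total interest: $5.52 + $4.40 + $3.28 + $2.15 + $1.01 = $16.36

$16.36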